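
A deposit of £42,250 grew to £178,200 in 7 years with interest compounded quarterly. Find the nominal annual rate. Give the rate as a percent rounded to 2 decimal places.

21.10%

(1 + r/4)^28 = 178,200/42,250 = 4.21775.
1 + r/4 = 4.21775^(1/28) ≈ 1.052748, so r/4 ≈ 0.0527477.
r ≈ 4·0.0527477 = 21.09910%.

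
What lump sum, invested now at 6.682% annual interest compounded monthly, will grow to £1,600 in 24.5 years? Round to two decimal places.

Periodic rate = 6.682%/12 = 0.00556833; 294 periods.
P = 1,600/(1 + 0.06682/12)^294 ≈ 1,600/5.116900672 ≈ 312.6893.

£312.69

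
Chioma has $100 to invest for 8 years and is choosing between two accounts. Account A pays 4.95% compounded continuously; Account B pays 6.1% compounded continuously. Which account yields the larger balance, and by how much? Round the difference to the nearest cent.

A: e^(0.0495·8) = e^0.396 ≈ 1.48586932, so 100 × 1.48586932 ≈ 148.5869.
B: e^(0.061·8) = e^0.488 ≈ 1.62905485, so 100 × 1.62905485 ≈ 162.9055.
Difference ≈ 14.3186 in favor of B.

Account B, by $14.32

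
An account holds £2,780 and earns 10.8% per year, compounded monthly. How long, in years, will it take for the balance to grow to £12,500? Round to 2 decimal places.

13.98 years

(1 + 0.009)^(12t) = 12,500/2,780 = 4.4964.
12t·ln(1 + 0.009) = ln(4.4964); 12t = 1.5033/0.00895974 ≈ 167.7814.
t ≈ 13.9818 years.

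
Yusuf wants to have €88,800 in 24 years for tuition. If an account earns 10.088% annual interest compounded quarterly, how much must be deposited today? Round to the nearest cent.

Periodic rate = 10.088%/4 = 0.02522; 96 periods.
P = 88,800/(1 + 0.02522)^96 ≈ 88,800/10.925434111 ≈ 8,127.8235.

€8,127.82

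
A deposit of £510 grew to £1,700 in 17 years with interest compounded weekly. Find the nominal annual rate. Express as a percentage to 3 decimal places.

(1 + r/52)^884 = 1,700/510 = 3.33333.
1 + r/52 = 3.33333^(1/884) ≈ 1.001363, so r/52 ≈ 0.00136289.
r ≈ 52·0.00136289 = 7.08702%.

7.087%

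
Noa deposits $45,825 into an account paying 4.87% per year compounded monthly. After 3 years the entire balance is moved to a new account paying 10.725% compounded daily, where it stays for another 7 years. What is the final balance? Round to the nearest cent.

Phase 1: 45,825·(1 + 0.0487/12)^36 ≈ 53,018.1407.
Phase 2: 53,018.1407·(1 + 0.10725/365)^2555 ≈ 112,311.2298.

$112,311.23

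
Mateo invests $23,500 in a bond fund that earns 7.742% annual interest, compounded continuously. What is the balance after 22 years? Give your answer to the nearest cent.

$129,055.23

A = P·e^(rt) = 23,500·e^(0.07742·22) = 23,500·e^1.70324.
e^1.70324 ≈ 5.49171174399, so A ≈ 129,055.2260.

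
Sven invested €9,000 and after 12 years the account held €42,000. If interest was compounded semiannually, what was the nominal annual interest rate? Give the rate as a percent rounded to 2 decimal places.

13.26%

(1 + r/2)^24 = 42,000/9,000 = 4.66667.
1 + r/2 = 4.66667^(1/24) ≈ 1.06629, so r/2 ≈ 0.0662899.
r ≈ 2·0.0662899 = 13.25797%.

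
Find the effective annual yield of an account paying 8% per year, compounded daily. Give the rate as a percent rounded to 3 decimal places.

One year is 365 periods at 0.000219178 each: (1 + 0.000219178)^365 ≈ 1.083278.
EAR = 1.083278 − 1 ≈ 8.32776%.

8.328%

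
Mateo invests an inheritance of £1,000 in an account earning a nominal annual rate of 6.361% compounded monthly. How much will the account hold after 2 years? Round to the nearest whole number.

£1,135

Periodic rate = 6.361%/12 = 0.00530083; periods = 12·2 = 24.
A = 1,000·(1 + 0.06361/12)^24 ≈ 1,000·1.135285318 ≈ 1,135.2853.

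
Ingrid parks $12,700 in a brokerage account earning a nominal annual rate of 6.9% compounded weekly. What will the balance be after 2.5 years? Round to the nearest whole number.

$15,089

Periodic rate = 6.9%/52 = 0.00132692; periods = 52·2.5 = 130.
A = 12,700·(1 + 0.069/52)^130 ≈ 12,700·1.1881359543 ≈ 15,089.3266.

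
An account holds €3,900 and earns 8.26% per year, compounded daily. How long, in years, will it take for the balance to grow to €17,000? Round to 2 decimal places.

17.83 years

(1 + 0.000226301)^(365t) = 17,000/3,900 = 4.359.
365t·ln(1 + 0.000226301) = ln(4.359); 365t = 1.4722/0.000226276 ≈ 6506.3829.
t ≈ 17.8257 years.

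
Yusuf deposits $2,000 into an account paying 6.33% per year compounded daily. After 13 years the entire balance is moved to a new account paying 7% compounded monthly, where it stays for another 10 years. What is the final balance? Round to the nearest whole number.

$9,152

After 13 years at 6.33%: 2,000 × 2.276931385 ≈ 4,553.8628.
Then 10 years at 7%: 4,553.8628 × 2.009661377 ≈ 9,151.7221.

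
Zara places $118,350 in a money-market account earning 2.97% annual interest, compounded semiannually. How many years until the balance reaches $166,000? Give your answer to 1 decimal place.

We need (1 + 0.01485)^(2t) = 1.4026, so 2t = ln 1.4026 / ln 1.01485 ≈ 22.9527.
t ≈ 22.9527/2 = 11.4763 years.

11.5 years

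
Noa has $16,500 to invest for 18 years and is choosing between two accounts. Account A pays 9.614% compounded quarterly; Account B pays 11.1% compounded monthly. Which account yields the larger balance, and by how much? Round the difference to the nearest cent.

Account A growth factor: (1 + 0.024035)^72 ≈ 5.5292424217; balance ≈ 91,232.5000.
Account B growth factor: (1 + 0.00925)^216 ≈ 7.30687614293; balance ≈ 120,563.4564.
Account B is larger by 29,330.9564.

Account B, by $29,330.96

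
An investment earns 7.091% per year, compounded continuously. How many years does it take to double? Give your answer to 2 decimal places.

9.78 years

e^(0.07091t) = 2, so 0.07091t = ln 2 ≈ 0.69315.
t ≈ 0.69315/0.07091 ≈ 9.7750.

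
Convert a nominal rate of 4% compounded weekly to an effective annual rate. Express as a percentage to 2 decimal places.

4.08%

One year is 52 periods at 0.000769231 each: (1 + 0.000769231)^52 ≈ 1.040795.
EAR = 1.040795 − 1 ≈ 4.07948%.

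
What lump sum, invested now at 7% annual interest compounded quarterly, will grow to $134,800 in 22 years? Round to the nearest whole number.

$29,286

Growth factor = (1 + 0.0175)^88 ≈ 4.60287069715.
P = 134,800/4.60287069715 ≈ 29,286.0714.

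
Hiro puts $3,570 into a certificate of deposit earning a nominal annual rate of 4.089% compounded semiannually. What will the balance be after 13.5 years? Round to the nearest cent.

Growth factor = (1 + 0.020445)^27 ≈ 1.727107044.
A ≈ 3,570 × 1.727107044 ≈ 6,165.7721.

$6,165.77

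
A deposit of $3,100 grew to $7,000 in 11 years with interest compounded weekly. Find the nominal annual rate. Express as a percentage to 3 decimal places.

(1 + r/52)^572 = 7,000/3,100 = 2.25806.
1 + r/52 = 2.25806^(1/572) ≈ 1.001425, so r/52 ≈ 0.00142498.
r ≈ 52·0.00142498 = 7.40989%.

7.410%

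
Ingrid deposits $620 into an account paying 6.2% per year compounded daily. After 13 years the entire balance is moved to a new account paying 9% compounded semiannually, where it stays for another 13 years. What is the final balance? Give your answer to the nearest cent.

$4,359.40

Phase 1: 620·(1 + 0.062/365)^4745 ≈ 1,388.0443.
Phase 2: 1,388.0443·(1 + 0.045)^26 ≈ 4,359.4015.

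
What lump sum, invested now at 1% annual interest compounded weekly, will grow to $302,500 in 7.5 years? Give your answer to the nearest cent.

$280,644.43

Growth factor = (1 + 0.01/52)^390 ≈ 1.07787637871.
P = 302,500/1.07787637871 ≈ 280,644.4282.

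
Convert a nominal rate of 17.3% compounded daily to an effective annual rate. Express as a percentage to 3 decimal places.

One year is 365 periods at 0.000473973 each: (1 + 0.000473973)^365 ≈ 1.188817.
EAR = 1.188817 − 1 ≈ 18.88174%.

18.882%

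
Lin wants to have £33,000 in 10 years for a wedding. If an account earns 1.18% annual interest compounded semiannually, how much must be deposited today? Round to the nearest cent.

Periodic rate = 1.18%/2 = 0.0059; 20 periods.
P = 33,000/(1 + 0.0059)^20 ≈ 33,000/1.1248540154 ≈ 29,337.1402.

£29,337.14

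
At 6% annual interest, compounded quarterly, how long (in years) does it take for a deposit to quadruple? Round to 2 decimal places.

(1 + 0.015)^(4t) = 4.
4t = ln 4 / ln(1 + 0.015) ≈ 1.3863/0.0148886 ≈ 93.1111.
t ≈ 23.2778.

23.28 years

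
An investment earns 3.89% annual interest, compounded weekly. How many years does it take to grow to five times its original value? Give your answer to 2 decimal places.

41.39 years

(1 + 0.000748077)^(52t) = 5.
52t = ln 5 / ln(1 + 0.000748077) ≈ 1.6094/0.000747797 ≈ 2152.2383.
t ≈ 41.3892.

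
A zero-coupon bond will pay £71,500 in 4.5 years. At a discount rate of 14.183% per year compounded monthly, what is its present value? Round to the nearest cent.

Periodic rate = 14.183%/12 = 0.0118192; 54 periods.
P = 71,500/(1 + 0.14183/12)^54 ≈ 71,500/1.8860652017 ≈ 37,909.6120.

£37,909.61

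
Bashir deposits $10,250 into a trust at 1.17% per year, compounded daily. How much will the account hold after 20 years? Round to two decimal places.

$12,952.31

Periodic rate = 1.17%/365 = 0.0000320548; periods = 365·20 = 7300.
A = 10,250·(1 + 0.0117/365)^7300 ≈ 10,250·1.2636397531 ≈ 12,952.3075.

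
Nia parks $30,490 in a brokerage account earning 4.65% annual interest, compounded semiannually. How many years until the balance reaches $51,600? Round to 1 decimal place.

11.4 years

We need (1 + 0.02325)^(2t) = 1.6924, so 2t = ln 1.6924 / ln 1.02325 ≈ 22.8910.
t ≈ 22.8910/2 = 11.4455 years.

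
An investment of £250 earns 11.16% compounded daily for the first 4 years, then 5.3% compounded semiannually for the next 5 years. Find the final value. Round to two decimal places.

After 4 years at 11.16%: 250 × 1.56256979 ≈ 390.6424.
Then 5 years at 5.3%: 390.6424 × 1.29894133 ≈ 507.4216.

£507.42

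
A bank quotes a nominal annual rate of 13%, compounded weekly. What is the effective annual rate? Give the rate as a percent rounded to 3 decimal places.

13.864%

EAR = (1 + 13%/52)^52 − 1 = (1 + 0.0025)^52 − 1.
(1 + 0.0025)^52 ≈ 1.138644, so EAR ≈ 13.86436%.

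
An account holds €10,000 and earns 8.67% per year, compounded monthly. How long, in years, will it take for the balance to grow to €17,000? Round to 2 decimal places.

6.14 years

We need (1 + 0.007225)^(12t) = 1.7, so 12t = ln 1.7 / ln 1.007225 ≈ 73.7084.
t ≈ 73.7084/12 = 6.1424 years.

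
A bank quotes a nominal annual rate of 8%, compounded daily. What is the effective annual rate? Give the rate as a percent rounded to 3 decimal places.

8.328%

One year is 365 periods at 0.000219178 each: (1 + 0.000219178)^365 ≈ 1.083278.
EAR = 1.083278 − 1 ≈ 8.32776%.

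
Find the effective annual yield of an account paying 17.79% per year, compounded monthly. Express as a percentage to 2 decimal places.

One year is 12 periods at 0.014825 each: (1 + 0.014825)^12 ≈ 1.193147.
EAR = 1.193147 − 1 ≈ 19.31468%.

19.31%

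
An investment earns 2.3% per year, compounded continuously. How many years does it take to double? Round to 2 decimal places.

30.14 years

e^(0.023t) = 2, so 0.023t = ln 2 ≈ 0.69315.
t ≈ 0.69315/0.023 ≈ 30.1368.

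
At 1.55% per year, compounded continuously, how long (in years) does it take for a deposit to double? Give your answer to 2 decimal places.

44.72 years

e^(0.0155t) = 2, so 0.0155t = ln 2 ≈ 0.69315.
t ≈ 0.69315/0.0155 ≈ 44.7192.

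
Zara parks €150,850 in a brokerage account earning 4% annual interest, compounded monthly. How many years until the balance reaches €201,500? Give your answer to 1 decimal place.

7.2 years

We need (1 + 0.00333333)^(12t) = 1.3358, so 12t = ln 1.3358 / ln 1.003333 ≈ 86.9957.
t ≈ 86.9957/12 = 7.2496 years.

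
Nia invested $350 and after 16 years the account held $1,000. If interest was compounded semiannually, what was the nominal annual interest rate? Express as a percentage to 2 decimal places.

6.67%

(1 + r/2)^32 = 1,000/350 = 2.85714.
1 + r/2 = 2.85714^(1/32) ≈ 1.033351, so r/2 ≈ 0.033351.
r ≈ 2·0.033351 = 6.67020%.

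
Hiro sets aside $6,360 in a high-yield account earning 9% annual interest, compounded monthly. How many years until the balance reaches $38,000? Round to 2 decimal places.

19.94 years

We need (1 + 0.0075)^(12t) = 5.9748, so 12t = ln 5.9748 / ln 1.0075 ≈ 239.2337.
t ≈ 239.2337/12 = 19.9361 years.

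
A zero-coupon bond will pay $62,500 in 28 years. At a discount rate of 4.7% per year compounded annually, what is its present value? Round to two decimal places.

Growth factor = (1 + 0.047)^28 ≈ 3.6183209522.
P = 62,500/3.6183209522 ≈ 17,273.2051.

$17,273.21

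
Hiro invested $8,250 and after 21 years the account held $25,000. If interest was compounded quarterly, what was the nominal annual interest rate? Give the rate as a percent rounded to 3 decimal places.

5.314%

The 84-period growth factor is 25,000/8,250 = 3.0303.
r/4 = 3.0303^(1/84) − 1 ≈ 0.0132858, so r ≈ 4·0.0132858 = 5.31434%.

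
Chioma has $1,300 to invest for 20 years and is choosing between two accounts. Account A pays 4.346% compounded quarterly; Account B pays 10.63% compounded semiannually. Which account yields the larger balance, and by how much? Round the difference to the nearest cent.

A: (1 + 0.010865)^80 ≈ 2.373847359, so 1,300 × 2.373847359 ≈ 3,086.0016.
B: (1 + 0.05315)^40 ≈ 7.9361393255, so 1,300 × 7.9361393255 ≈ 10,316.9811.
Difference ≈ 7,230.9796 in favor of B.

Account B, by $7,230.98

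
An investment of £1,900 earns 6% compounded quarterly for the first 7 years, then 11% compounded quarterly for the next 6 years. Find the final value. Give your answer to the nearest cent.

After 7 years at 6%: 1,900 × 1.51722218 ≈ 2,882.7221.
Then 6 years at 11%: 2,882.7221 × 1.917626105 ≈ 5,527.9832.

£5,527.98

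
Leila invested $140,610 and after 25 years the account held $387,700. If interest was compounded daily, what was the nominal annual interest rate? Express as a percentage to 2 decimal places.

4.06%

(1 + r/365)^9125 = 387,700/140,610 = 2.75727.
1 + r/365 = 2.75727^(1/9125) ≈ 1.000111, so r/365 ≈ 0.000111156.
r ≈ 365·0.000111156 = 4.05719%.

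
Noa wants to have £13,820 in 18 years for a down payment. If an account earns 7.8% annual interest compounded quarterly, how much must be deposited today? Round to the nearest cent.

£3,440.55

Growth factor = (1 + 0.0195)^72 ≈ 4.0168033283.
P = 13,820/4.0168033283 ≈ 3,440.5468.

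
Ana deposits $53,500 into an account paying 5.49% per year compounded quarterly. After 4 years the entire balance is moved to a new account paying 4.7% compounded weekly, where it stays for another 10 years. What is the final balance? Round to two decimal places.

Phase 1: 53,500·(1 + 0.013725)^16 ≈ 66,539.0037.
Phase 2: 66,539.0037·(1 + 0.047/52)^520 ≈ 106,439.4226.

$106,439.42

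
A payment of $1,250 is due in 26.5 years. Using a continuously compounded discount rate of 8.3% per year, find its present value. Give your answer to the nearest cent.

$138.57

P = A·e^(−rt) = 1,250·e^(−2.1995).
e^(−2.1995) ≈ 0.1108585738, so P ≈ 138.5732.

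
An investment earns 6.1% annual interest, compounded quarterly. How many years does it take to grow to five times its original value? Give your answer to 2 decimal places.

26.58 years

(1 + 0.01525)^(4t) = 5.
4t = ln 5 / ln(1 + 0.01525) ≈ 1.6094/0.0151349 ≈ 106.3396.
t ≈ 26.5849.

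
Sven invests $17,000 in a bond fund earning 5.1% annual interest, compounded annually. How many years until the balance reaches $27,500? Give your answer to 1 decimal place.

(1 + 0.051)^t = 27,500/17,000 = 1.6176.
t·ln(1 + 0.051) = ln(1.6176); t = 0.48097/0.0497421 ≈ 9.6693.

9.7 years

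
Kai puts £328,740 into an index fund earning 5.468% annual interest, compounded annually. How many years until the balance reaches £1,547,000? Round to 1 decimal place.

We need (1 + 0.05468)^t = 4.7058, so t = ln 4.7058 / ln 1.05468 ≈ 29.0924.

29.1 years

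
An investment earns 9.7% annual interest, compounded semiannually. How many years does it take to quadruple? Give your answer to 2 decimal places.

(1 + 0.0485)^(2t) = 4.
2t = ln 4 / ln(1 + 0.0485) ≈ 1.3863/0.0473606 ≈ 29.2711.
t ≈ 14.6355.

14.64 years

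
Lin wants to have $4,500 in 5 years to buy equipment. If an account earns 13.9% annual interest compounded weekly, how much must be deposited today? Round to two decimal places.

Growth factor = (1 + 0.139/52)^260 ≈ 2.001852011.
P = 4,500/2.001852011 ≈ 2,247.9184.

$2,247.92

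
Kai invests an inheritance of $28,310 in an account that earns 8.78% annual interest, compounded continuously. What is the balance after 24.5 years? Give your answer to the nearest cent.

A = P·e^(rt) = 28,310·e^(0.0878·24.5) = 28,310·e^2.1511.
e^2.1511 ≈ 8.59430693716, so A ≈ 243,304.8294.

$243,304.83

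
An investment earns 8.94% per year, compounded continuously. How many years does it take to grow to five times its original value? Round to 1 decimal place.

e^(0.0894t) = 5, so 0.0894t = ln 5 ≈ 1.6094.
t ≈ 1.6094/0.0894 ≈ 18.0027.

18.0 years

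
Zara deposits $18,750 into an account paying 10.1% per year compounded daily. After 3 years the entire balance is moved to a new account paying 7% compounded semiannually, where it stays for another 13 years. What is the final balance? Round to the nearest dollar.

Phase 1: 18,750·(1 + 0.101/365)^1095 ≈ 25,384.8322.
Phase 2: 25,384.8322·(1 + 0.035)^26 ≈ 62,090.2476.

$62,090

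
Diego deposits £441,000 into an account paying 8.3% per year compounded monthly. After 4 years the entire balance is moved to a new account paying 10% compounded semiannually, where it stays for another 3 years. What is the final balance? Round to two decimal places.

£822,742.24

After 4 years at 8.3%: 441,000 × 1.39216083879 ≈ 613,942.9299.
Then 3 years at 10%: 613,942.9299 × 1.34009564063 ≈ 822,742.2440.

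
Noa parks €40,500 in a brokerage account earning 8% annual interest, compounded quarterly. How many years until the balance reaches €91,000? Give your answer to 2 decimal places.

We need (1 + 0.02)^(4t) = 2.2469, so 4t = ln 2.2469 / ln 1.02 ≈ 40.8813.
t ≈ 40.8813/4 = 10.2203 years.

10.22 years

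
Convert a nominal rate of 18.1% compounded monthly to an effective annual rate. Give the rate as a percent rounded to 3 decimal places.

19.680%

EAR = (1 + 18.1%/12)^12 − 1 = (1 + 0.0150833)^12 − 1.
(1 + 0.0150833)^12 ≈ 1.196797, so EAR ≈ 19.67967%.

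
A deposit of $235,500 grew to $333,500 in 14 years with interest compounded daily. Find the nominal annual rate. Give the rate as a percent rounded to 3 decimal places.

The 5110-period growth factor is 333,500/235,500 = 1.41614.
r/365 = 1.41614^(1/5110) − 1 ≈ 0.0000680908, so r ≈ 365·0.0000680908 = 2.48531%.

2.485%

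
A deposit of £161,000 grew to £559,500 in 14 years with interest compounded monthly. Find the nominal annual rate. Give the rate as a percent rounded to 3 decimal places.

(1 + r/12)^168 = 559,500/161,000 = 3.47516.
1 + r/12 = 3.47516^(1/168) ≈ 1.007442, so r/12 ≈ 0.00744207.
r ≈ 12·0.00744207 = 8.93049%.

8.930%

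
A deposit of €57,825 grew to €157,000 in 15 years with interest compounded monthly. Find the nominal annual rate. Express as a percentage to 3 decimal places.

6.677%

(1 + r/12)^180 = 157,000/57,825 = 2.71509.
1 + r/12 = 2.71509^(1/180) ≈ 1.005564, so r/12 ≈ 0.00556445.
r ≈ 12·0.00556445 = 6.67734%.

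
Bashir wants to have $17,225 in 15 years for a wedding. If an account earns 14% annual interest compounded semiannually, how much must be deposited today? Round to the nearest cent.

Periodic rate = 14%/2 = 0.07; 30 periods.
P = 17,225/(1 + 0.07)^30 ≈ 17,225/7.6122550427 ≈ 2,262.7986.

$2,262.80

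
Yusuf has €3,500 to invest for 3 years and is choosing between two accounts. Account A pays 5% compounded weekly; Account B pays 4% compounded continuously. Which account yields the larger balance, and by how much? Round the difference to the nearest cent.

Account A, by €119.89

A: (1 + 0.05/52)^156 ≈ 1.161750513, so 3,500 × 1.161750513 ≈ 4,066.1268.
B: e^(0.04·3) = e^0.12 ≈ 1.127496852, so 3,500 × 1.127496852 ≈ 3,946.2390.
Difference ≈ 119.8878 in favor of A.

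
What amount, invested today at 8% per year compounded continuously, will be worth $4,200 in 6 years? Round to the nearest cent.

P = A·e^(−rt) = 4,200·e^(−0.48).
e^(−0.48) ≈ 0.6187833918, so P ≈ 2,598.8902.

$2,598.89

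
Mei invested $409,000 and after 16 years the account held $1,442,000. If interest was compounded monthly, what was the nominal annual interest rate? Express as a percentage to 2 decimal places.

7.90%

(1 + r/12)^192 = 1,442,000/409,000 = 3.52567.
1 + r/12 = 3.52567^(1/192) ≈ 1.006584, so r/12 ≈ 0.00658445.
r ≈ 12·0.00658445 = 7.90134%.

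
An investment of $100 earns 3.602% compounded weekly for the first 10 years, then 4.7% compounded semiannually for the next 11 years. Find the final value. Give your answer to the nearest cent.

Phase 1: 100·(1 + 0.03602/52)^520 ≈ 143.3437.
Phase 2: 143.3437·(1 + 0.0235)^22 ≈ 238.9524.

$238.95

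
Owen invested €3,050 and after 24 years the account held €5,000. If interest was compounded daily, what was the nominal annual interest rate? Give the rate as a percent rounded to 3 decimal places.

The 8760-period growth factor is 5,000/3,050 = 1.63934.
r/365 = 1.63934^(1/8760) − 1 ≈ 0.0000564281, so r ≈ 365·0.0000564281 = 2.05963%.

2.060%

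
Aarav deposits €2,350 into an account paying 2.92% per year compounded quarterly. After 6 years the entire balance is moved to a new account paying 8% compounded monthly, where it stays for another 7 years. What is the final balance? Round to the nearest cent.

Phase 1: 2,350·(1 + 0.0073)^24 ≈ 2,798.2072.
Phase 2: 2,798.2072·(1 + 0.08/12)^84 ≈ 4,889.6490.

€4,889.65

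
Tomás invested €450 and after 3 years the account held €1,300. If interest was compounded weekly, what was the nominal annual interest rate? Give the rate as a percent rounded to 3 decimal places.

The 156-period growth factor is 1,300/450 = 2.88889.
r/52 = 2.88889^(1/156) − 1 ≈ 0.00682364, so r ≈ 52·0.00682364 = 35.48291%.

35.483%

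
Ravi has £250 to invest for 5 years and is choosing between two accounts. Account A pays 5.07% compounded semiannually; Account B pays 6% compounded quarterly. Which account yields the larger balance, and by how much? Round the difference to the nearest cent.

Account A growth factor: (1 + 0.02535)^10 ≈ 1.28446229; balance ≈ 321.1156.
Account B growth factor: (1 + 0.015)^20 ≈ 1.34685501; balance ≈ 336.7138.
Account B is larger by 15.5982.

Account B, by £15.60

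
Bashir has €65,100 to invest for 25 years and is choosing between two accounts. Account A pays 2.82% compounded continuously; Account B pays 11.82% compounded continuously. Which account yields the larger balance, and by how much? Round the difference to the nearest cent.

Account B, by €1,118,279.73

Account A growth factor: e^(0.0282·25) = e^0.705 ≈ 2.02384668492; balance ≈ 131,752.4192.
Account B growth factor: e^(0.1182·25) = e^2.955 ≈ 19.20172271983; balance ≈ 1,250,032.1491.
Account B is larger by 1,118,279.7299.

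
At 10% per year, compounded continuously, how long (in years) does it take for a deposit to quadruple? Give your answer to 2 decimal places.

e^(0.1t) = 4, so 0.1t = ln 4 ≈ 1.3863.
t ≈ 1.3863/0.1 ≈ 13.8629.

13.86 years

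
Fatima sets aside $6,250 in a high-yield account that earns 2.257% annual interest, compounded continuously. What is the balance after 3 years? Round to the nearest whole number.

$6,688

A = P·e^(rt) = 6,250·e^(0.02257·3) = 6,250·e^0.06771.
e^0.06771 ≈ 1.070054948, so A ≈ 6,687.8434.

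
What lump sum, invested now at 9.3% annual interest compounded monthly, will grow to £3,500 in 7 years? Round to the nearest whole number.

£1,830

Growth factor = (1 + 0.00775)^84 ≈ 1.912651183.
P = 3,500/1.912651183 ≈ 1,829.9207.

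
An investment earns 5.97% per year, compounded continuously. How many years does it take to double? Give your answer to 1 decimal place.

11.6 years

e^(0.0597t) = 2, so 0.0597t = ln 2 ≈ 0.69315.
t ≈ 0.69315/0.0597 ≈ 11.6105.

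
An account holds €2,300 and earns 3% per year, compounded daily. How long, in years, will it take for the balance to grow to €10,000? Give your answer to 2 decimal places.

We need (1 + 0.0000821918)^(365t) = 4.3478, so 365t = ln 4.3478 / ln 1.000082 ≈ 17881.7925.
t ≈ 17881.7925/365 = 48.9912 years.

48.99 years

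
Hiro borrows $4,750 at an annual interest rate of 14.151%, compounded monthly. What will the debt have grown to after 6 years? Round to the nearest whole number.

Periodic rate = 14.151%/12 = 0.0117925; periods = 12·6 = 72.
A = 4,750·(1 + 0.0117925)^72 ≈ 4,750·2.3258666977 ≈ 11,047.8668.

$11,048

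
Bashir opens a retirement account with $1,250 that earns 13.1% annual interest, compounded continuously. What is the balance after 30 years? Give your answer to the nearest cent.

A = P·e^(rt) = 1,250·e^(0.131·30) = 1,250·e^3.93.
e^3.93 ≈ 50.906977669, so A ≈ 63,633.7221.

$63,633.72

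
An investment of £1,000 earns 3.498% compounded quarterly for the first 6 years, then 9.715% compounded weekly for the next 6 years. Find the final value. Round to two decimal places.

£2,206.32

After 6 years at 3.498%: 1,000 × 1.232405087 ≈ 1,232.4051.
Then 6 years at 9.715%: 1,232.4051 × 1.790251603 ≈ 2,206.3152.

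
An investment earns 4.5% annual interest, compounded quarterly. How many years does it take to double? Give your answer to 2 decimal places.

(1 + 0.01125)^(4t) = 2.
4t = ln 2 / ln(1 + 0.01125) ≈ 0.69315/0.0111872 ≈ 61.9590.
t ≈ 15.4898.

15.49 years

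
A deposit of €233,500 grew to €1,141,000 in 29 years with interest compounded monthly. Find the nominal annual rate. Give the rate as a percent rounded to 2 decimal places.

(1 + r/12)^348 = 1,141,000/233,500 = 4.88651.
1 + r/12 = 4.88651^(1/348) ≈ 1.004569, so r/12 ≈ 0.00456925.
r ≈ 12·0.00456925 = 5.48310%.

5.48%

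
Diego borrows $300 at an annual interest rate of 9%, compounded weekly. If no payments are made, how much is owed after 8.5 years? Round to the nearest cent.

Periodic rate = 9%/52 = 0.00173077; periods = 52·8.5 = 442.
A = 300·(1 + 0.09/52)^442 ≈ 300·2.14757381 ≈ 644.2721.

$644.27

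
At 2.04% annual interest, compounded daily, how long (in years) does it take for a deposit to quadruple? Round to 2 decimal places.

(1 + 0.0000558904)^(365t) = 4.
365t = ln 4 / ln(1 + 0.0000558904) ≈ 1.3863/5.58888e-05 ≈ 24804.4893.
t ≈ 67.9575.

67.96 years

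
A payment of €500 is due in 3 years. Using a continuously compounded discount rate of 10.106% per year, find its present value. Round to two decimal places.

P = A·e^(−rt) = 500·e^(−0.30318).
e^(−0.30318) ≈ 0.73846616, so P ≈ 369.2331.

€369.23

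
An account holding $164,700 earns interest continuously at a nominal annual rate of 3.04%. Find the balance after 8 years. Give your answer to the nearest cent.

$210,045.81

A = P·e^(rt) = 164,700·e^(0.0304·8) = 164,700·e^0.2432.
e^0.2432 ≈ 1.27532366335, so A ≈ 210,045.8074.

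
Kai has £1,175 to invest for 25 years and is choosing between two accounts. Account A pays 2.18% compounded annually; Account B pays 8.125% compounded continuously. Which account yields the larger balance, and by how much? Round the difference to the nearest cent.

A: (1 + 0.0218)^25 ≈ 1.714539357, so 1,175 × 1.714539357 ≈ 2,014.5837.
B: e^(0.08125·25) = e^2.03125 ≈ 7.623609918, so 1,175 × 7.623609918 ≈ 8,957.7417.
Difference ≈ 6,943.1579 in favor of B.

Account B, by £6,943.16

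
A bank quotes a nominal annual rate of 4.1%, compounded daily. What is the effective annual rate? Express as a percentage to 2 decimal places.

4.18%

EAR = (1 + 4.1%/365)^365 − 1 = (1 + 0.000112329)^365 − 1.
(1 + 0.000112329)^365 ≈ 1.04185, so EAR ≈ 4.18497%.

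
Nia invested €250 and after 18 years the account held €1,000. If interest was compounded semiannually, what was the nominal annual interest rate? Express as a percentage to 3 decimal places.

(1 + r/2)^36 = 1,000/250 = 4.
1 + r/2 = 4^(1/36) ≈ 1.039259, so r/2 ≈ 0.0392592.
r ≈ 2·0.0392592 = 7.85185%.

7.852%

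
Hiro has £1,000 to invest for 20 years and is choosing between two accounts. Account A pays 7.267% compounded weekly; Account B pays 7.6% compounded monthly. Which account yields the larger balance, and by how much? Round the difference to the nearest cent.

Account A growth factor: (1 + 0.0013975)^1040 ≈ 4.27329581; balance ≈ 4,273.2958.
Account B growth factor: (1 + 0.076/12)^240 ≈ 4.55036247; balance ≈ 4,550.3625.
Account B is larger by 277.0667.

Account B, by £277.07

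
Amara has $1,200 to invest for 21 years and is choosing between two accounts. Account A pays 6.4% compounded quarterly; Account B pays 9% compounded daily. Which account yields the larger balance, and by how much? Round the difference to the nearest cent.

Account B, by $3,388.86

Account A growth factor: (1 + 0.016)^84 ≈ 3.793774103; balance ≈ 4,552.5289.
Account B growth factor: (1 + 0.09/365)^7665 ≈ 6.617826711; balance ≈ 7,941.3921.
Account B is larger by 3,388.8631.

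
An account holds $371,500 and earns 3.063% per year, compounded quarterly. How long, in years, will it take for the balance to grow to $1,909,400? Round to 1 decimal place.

(1 + 0.0076575)^(4t) = 1,909,400/371,500 = 5.1397.
4t·ln(1 + 0.0076575) = ln(5.1397); 4t = 1.637/0.00762833 ≈ 214.5942.
t ≈ 53.6486 years.

53.6 years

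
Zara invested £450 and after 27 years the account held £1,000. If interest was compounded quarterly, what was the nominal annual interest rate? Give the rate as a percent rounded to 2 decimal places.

The 108-period growth factor is 1,000/450 = 2.22222.
r/4 = 2.22222^(1/108) − 1 ≈ 0.00742099, so r ≈ 4·0.00742099 = 2.96840%.

2.97%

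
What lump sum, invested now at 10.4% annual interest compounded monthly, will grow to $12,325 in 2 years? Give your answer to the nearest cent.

$10,019.43

Growth factor = (1 + 0.104/12)^24 ≈ 1.2301103007.
P = 12,325/1.2301103007 ≈ 10,019.4267.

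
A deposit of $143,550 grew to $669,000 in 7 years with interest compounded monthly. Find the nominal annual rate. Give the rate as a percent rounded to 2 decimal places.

The 84-period growth factor is 669,000/143,550 = 4.6604.
r/12 = 4.6604^(1/84) − 1 ≈ 0.0184915, so r ≈ 12·0.0184915 = 22.18982%.

22.19%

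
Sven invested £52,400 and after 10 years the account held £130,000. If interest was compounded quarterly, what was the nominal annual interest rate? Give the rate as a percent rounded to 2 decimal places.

9.19%

(1 + r/4)^40 = 130,000/52,400 = 2.48092.
1 + r/4 = 2.48092^(1/40) ≈ 1.022976, so r/4 ≈ 0.0229757.
r ≈ 4·0.0229757 = 9.19027%.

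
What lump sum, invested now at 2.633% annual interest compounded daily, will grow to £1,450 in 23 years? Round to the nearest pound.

£791

Periodic rate = 2.633%/365 = 0.000072137; 8395 periods.
P = 1,450/(1 + 0.02633/365)^8395 ≈ 1,450/1.832292946 ≈ 791.3582.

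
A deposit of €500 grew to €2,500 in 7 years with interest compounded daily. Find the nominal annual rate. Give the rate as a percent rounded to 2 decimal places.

The 2555-period growth factor is 2,500/500 = 5.
r/365 = 5^(1/2555) − 1 ≈ 0.000630115, so r ≈ 365·0.000630115 = 22.99921%.

23.00%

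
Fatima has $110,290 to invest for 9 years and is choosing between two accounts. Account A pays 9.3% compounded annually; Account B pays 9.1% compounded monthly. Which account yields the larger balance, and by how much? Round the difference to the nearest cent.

Account A growth factor: (1 + 0.093)^9 ≈ 2.22628857485; balance ≈ 245,537.3669.
Account B growth factor: (1 + 0.091/12)^108 ≈ 2.26123299075; balance ≈ 249,391.3866.
Account B is larger by 3,854.0196.

Account B, by $3,854.02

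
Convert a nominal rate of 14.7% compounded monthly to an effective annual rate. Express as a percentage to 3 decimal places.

15.732%

EAR = (1 + 14.7%/12)^12 − 1 = (1 + 0.01225)^12 − 1.
(1 + 0.01225)^12 ≈ 1.15732, so EAR ≈ 15.73199%.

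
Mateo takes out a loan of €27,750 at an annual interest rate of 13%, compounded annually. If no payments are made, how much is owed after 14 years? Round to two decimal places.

€153,589.38

Annual rate = 13% = 0.13; years = 14.
A = 27,750·(1 + 0.13)^14 ≈ 27,750·5.53475254663 ≈ 153,589.3832.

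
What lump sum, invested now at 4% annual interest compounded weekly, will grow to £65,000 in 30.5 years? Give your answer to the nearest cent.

£19,198.96

Growth factor = (1 + 0.04/52)^1586 ≈ 3.385599548.
P = 65,000/3.385599548 ≈ 19,198.9629.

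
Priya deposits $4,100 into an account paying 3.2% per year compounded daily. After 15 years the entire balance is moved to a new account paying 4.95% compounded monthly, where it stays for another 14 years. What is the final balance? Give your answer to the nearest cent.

$13,230.71

After 15 years at 3.2%: 4,100 × 1.6160404006 ≈ 6,625.7656.
Then 14 years at 4.95%: 6,625.7656 × 1.9968573226 ≈ 13,230.7086.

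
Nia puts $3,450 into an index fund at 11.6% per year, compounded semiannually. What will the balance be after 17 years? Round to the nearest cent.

$23,460.20

Periodic rate = 11.6%/2 = 0.058; periods = 2·17 = 34.
A = 3,450·(1 + 0.058)^34 ≈ 3,450·6.8000593278 ≈ 23,460.2047.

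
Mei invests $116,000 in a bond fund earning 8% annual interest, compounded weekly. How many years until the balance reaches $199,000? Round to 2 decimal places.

6.75 years

(1 + 0.00153846)^(52t) = 199,000/116,000 = 1.7155.
52t·ln(1 + 0.00153846) = ln(1.7155); 52t = 0.53971/0.00153728 ≈ 351.0843.
t ≈ 6.7516 years.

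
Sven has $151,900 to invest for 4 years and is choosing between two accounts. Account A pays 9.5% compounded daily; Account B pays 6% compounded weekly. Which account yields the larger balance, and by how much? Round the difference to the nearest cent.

A: (1 + 0.095/365)^1460 ≈ 1.46221229079, so 151,900 × 1.46221229079 ≈ 222,110.0470.
B: (1 + 0.06/52)^208 ≈ 1.27107327866, so 151,900 × 1.27107327866 ≈ 193,076.0310.
Difference ≈ 29,034.0159 in favor of A.

Account A, by $29,034.02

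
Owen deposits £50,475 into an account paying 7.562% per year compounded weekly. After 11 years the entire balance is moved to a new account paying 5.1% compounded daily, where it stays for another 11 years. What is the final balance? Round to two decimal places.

After 11 years at 7.562%: 50,475 × 2.29610855322 ≈ 115,896.0792.
Then 11 years at 5.1%: 115,896.0792 × 1.75235537315 ≈ 203,091.1172.

£203,091.12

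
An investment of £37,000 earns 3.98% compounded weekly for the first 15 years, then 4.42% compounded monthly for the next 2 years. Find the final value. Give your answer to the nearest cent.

Phase 1: 37,000·(1 + 0.0398/52)^780 ≈ 67,201.0963.
Phase 2: 67,201.0963·(1 + 0.0442/12)^24 ≈ 73,400.2365.

£73,400.24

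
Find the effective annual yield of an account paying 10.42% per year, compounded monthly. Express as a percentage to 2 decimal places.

One year is 12 periods at 0.00868333 each: (1 + 0.00868333)^12 ≈ 1.109323.
EAR = 1.109323 − 1 ≈ 10.93233%.

10.93%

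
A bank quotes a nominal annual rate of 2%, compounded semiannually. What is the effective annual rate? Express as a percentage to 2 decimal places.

2.01%

EAR = (1 + 2%/2)^2 − 1 = (1 + 0.01)^2 − 1.
(1 + 0.01)^2 ≈ 1.0201, so EAR ≈ 2.01000%.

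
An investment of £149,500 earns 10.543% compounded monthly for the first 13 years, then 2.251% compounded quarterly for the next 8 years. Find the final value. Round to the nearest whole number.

£700,277

After 13 years at 10.543%: 149,500 × 3.91417330907 ≈ 585,168.9097.
Then 8 years at 2.251%: 585,168.9097 × 1.19670888468 ≈ 700,276.8333.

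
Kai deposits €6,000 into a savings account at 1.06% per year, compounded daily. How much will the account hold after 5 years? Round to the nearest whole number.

€6,327

Periodic rate = 1.06%/365 = 0.0000290411; periods = 365·5 = 1825.
A = 6,000·(1 + 0.0106/365)^1825 ≈ 6,000·1.054428834 ≈ 6,326.5730.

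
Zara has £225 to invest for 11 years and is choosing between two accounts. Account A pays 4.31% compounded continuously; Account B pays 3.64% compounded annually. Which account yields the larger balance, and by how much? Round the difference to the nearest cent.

Account A, by £28.06

Account A growth factor: e^(0.0431·11) = e^0.4741 ≈ 1.60656764; balance ≈ 361.4777.
Account B growth factor: (1 + 0.0364)^11 ≈ 1.48184046; balance ≈ 333.4141.
Account A is larger by 28.0636.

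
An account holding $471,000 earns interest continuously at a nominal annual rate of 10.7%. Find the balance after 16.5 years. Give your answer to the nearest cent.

$2,752,756.61

A = P·e^(rt) = 471,000·e^(0.107·16.5) = 471,000·e^1.7655.
e^1.7655 ≈ 5.844493874583, so A ≈ 2,752,756.6149.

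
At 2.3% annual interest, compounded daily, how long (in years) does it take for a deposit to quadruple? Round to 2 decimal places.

60.28 years

(1 + 0.0000630137)^(365t) = 4.
365t = ln 4 / ln(1 + 0.0000630137) ≈ 1.3863/6.30117e-05 ≈ 22000.5819.
t ≈ 60.2756.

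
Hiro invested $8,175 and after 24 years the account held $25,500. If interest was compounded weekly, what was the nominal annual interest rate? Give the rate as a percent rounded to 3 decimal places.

(1 + r/52)^1248 = 25,500/8,175 = 3.11927.
1 + r/52 = 3.11927^(1/1248) ≈ 1.000912, so r/52 ≈ 0.000911952.
r ≈ 52·0.000911952 = 4.74215%.

4.742%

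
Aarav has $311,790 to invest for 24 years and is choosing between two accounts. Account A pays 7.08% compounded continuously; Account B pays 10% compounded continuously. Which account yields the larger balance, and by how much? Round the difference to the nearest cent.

Account A growth factor: e^(0.0708·24) = e^1.6992 ≈ 5.46956998501; balance ≈ 1,705,357.2256.
Account B growth factor: e^(0.1·24) = e^2.4 ≈ 11.02317638064; balance ≈ 3,436,916.1637.
Account B is larger by 1,731,558.9381.

Account B, by $1,731,558.94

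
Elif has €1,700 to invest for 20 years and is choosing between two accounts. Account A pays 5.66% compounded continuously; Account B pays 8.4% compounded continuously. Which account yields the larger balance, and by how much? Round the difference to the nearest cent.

Account B, by €3,848.29

A: e^(0.0566·20) = e^1.132 ≈ 3.101854009, so 1,700 × 3.101854009 ≈ 5,273.1518.
B: e^(0.084·20) = e^1.68 ≈ 5.365555971, so 1,700 × 5.365555971 ≈ 9,121.4452.
Difference ≈ 3,848.2933 in favor of B.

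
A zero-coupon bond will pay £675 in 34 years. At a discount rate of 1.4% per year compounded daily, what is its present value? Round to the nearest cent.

£419.36

Periodic rate = 1.4%/365 = 0.0000383562; 12410 periods.
P = 675/(1 + 0.014/365)^12410 ≈ 675/1.60960832 ≈ 419.3567.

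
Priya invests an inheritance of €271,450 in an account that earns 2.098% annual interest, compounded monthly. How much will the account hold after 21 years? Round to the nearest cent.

€421,564.70

Periodic rate = 2.098%/12 = 0.00174833; periods = 12·21 = 252.
A = 271,450·(1 + 0.02098/12)^252 ≈ 271,450·1.55301050421 ≈ 421,564.7014.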